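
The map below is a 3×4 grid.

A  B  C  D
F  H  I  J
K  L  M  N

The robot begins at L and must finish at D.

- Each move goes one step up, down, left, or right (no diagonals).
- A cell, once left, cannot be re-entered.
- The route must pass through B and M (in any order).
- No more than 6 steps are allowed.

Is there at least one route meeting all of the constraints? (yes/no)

yes

One route that works: L → M → I → H → B → C → D.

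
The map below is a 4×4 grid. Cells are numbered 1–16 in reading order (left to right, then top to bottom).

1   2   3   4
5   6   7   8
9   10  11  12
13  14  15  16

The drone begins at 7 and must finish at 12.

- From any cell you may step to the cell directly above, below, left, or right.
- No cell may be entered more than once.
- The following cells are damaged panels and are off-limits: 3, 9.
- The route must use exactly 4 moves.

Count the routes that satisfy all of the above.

Need simple routes of exactly 4 moves from 7 to 12 (Manhattan distance 2, so 1 moves are spent on a detour and 1 undoing it).
Enumerating: 7 11 15 16 12 | 7 6 10 11 12.
That gives 2 routes.

2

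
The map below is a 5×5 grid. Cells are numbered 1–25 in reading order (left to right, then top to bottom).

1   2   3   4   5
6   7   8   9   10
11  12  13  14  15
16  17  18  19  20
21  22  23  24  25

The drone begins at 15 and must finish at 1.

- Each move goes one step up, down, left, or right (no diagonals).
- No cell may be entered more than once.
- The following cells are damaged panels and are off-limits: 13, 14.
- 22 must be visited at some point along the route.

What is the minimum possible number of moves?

Any route passes through 22 somewhere between 15 and 1. Summing Manhattan distances along the two legs (15 → 22 → 1) gives a lower bound of 5 + 5 = 10 moves.
A route of 10 moves achieves this: 15 → 20 → 25 → 24 → 23 → 22 → 17 → 12 → 7 → 2 → 1.
Since 10 matches the lower bound, it is optimal.

10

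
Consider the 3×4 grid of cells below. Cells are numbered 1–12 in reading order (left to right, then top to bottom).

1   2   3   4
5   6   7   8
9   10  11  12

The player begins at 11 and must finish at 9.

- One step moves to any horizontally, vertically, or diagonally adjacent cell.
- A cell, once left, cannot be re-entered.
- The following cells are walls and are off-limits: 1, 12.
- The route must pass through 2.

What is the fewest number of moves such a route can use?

Any route passes through 2 somewhere between 11 and 9. Summing Chebyshev distances along the two legs (11 → 2 → 9) gives a lower bound of 2 + 2 = 4 moves.
A route of 4 moves achieves this: 11 → 6 → 2 → 5 → 9.
Since 4 matches the lower bound, it is optimal.

4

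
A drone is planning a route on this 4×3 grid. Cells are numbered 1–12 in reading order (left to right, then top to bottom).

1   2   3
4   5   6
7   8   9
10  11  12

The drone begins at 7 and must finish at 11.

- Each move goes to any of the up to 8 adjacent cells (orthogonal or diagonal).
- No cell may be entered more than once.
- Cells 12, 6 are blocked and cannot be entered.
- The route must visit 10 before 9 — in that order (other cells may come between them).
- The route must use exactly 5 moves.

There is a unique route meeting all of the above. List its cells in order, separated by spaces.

7 10 8 5 9 11

The waypoints must appear in the order 10, 9, with no cell reused.
Route from 7: down 1 to 10, up-right 1 to 8, up 1 to 5, down-right 1 to 9, down-left 1 to 11 — 5 moves in all.
Check: order respected (10 at step 1, 9 at step 4); 5 moves as required.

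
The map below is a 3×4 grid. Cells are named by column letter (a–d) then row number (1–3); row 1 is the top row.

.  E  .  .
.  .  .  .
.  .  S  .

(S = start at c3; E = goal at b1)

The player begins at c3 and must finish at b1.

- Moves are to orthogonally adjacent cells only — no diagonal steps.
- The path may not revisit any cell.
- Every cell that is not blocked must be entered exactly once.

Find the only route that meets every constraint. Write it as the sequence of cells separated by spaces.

c3 d3 d2 d1 c1 c2 b2 b3 a3 a2 a1 b1

Need to visit all 12 open cells exactly once, starting at c3 and ending at b1.
Cell d1 has only two open neighbours (d2 and c1), so the path must pass straight through it: one of those is the cell it's entered from and the other is where it exits.
Route from c3: right 1 to d3, up 2 to d1, left 1 to c1, down 1 to c2, left 1 to b2, down 1 to b3, left 1 to a3, up 2 to a1, right 1 to b1 — 11 moves in all.
Check: all 12 open cells covered.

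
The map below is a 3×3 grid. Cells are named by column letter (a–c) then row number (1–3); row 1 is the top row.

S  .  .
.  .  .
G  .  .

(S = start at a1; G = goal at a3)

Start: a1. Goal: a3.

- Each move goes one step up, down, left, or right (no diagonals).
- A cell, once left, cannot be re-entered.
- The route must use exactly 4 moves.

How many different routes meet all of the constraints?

3

Need simple routes of exactly 4 moves from a1 to a3 (Manhattan distance 2, so 1 moves are spent on a detour and 1 undoing it).
Enumerating: a1 a2 b2 b3 a3 | a1 b1 b2 b3 a3 | a1 b1 b2 a2 a3.
That gives 3 routes.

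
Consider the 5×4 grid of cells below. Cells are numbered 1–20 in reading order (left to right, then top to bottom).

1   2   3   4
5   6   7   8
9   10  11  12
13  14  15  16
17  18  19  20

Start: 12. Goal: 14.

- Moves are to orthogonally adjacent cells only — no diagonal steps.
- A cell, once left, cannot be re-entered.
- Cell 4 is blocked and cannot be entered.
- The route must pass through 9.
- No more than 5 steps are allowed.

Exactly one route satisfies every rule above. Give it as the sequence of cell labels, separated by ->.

The budget equals the shortest possible length, so every move has to be on a shortest route through the required cells.
Route from 12: left 3 to 9, down 1 to 13, right 1 to 14 — 5 moves in all.
Check: all required cells visited; 5 ≤ 5 moves.

12 -> 11 -> 10 -> 9 -> 13 -> 14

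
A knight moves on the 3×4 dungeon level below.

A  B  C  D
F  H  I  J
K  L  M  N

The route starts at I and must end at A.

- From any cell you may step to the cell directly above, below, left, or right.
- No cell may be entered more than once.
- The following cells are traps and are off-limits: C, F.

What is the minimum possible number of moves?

The Manhattan distance from I to A is |2−1| + |3−1| = 3, so at least 3 moves are needed.
A route of 3 moves achieves this: I → H → B → A.
Since 3 matches the lower bound, it is optimal.

3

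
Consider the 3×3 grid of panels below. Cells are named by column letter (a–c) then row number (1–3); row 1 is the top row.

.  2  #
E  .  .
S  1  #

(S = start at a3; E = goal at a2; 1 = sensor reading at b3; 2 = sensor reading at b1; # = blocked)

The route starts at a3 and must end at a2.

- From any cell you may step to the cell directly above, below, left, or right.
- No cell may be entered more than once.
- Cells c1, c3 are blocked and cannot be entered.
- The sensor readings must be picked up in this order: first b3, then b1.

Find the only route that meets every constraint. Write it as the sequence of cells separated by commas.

a3, b3, b2, b1, a1, a2

The waypoints must appear in the order b3, b1, with no cell reused.
Route from a3: right 1 to b3, up 2 to b1, left 1 to a1, down 1 to a2 — 5 moves in all.
Check: order respected (1 at step 1, 2 at step 3).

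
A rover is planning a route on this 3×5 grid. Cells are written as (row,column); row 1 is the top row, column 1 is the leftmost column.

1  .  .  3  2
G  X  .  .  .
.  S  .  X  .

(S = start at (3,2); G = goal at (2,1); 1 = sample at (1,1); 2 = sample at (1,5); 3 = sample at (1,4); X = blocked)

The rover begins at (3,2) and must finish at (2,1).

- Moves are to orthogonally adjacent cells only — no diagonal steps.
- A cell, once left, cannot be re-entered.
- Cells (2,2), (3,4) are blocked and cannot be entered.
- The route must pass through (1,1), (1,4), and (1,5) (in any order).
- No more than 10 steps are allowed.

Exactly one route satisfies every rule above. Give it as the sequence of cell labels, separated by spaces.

(3,2) (3,3) (2,3) (2,4) (2,5) (1,5) (1,4) (1,3) (1,2) (1,1) (2,1)

Any route must reach (1,1), (1,4), and (1,5) and still end at (2,1) within 10 moves, so the order of the required stops is forced.
Route from (3,2): right 1 to (3,3), up 1 to (2,3), right 2 to (2,5), up 1 to (1,5), left 4 to (1,1), down 1 to (2,1) — 10 moves in all.
Check: all required cells visited; 10 ≤ 10 moves.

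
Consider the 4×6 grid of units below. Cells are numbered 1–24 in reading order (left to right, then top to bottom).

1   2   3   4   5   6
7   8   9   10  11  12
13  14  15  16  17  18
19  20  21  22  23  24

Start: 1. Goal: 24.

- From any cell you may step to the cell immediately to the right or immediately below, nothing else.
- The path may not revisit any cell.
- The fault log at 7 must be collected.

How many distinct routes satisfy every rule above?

A right/down-only route from 1 to 24 makes exactly 3 down-moves and 5 right-moves in some order.
With no other constraints that would be C(8,3) = 56 routes.
Split at 7 and multiply the segment counts: 1→7: 1; 7→24: 21; product = 21.
That gives 21 routes.

21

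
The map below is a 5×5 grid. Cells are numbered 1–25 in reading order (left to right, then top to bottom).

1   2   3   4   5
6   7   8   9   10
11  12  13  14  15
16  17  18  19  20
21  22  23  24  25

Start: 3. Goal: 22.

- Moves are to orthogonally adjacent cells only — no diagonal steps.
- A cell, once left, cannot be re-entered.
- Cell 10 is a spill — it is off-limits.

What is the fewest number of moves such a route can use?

The Manhattan distance from 3 to 22 is |1−5| + |3−2| = 5, so at least 5 moves are needed.
A route of 5 moves achieves this: 3 → 8 → 13 → 18 → 23 → 22.
Since 5 matches the lower bound, it is optimal.

5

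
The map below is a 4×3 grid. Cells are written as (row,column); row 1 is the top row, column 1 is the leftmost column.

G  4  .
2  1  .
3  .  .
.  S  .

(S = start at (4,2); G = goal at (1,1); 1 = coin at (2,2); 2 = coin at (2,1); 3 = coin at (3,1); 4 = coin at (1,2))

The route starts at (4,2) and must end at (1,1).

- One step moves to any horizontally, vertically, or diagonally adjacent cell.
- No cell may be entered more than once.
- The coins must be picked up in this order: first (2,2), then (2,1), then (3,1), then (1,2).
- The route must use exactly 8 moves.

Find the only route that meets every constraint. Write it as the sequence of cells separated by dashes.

The waypoints must appear in the order (2,2), (2,1), (3,1), (1,2), with no cell reused.
Route from (4,2): up-right 1 to (3,3), up-left 1 to (2,2), left 1 to (2,1), down 1 to (3,1), right 1 to (3,2), up-right 1 to (2,3), up-left 1 to (1,2), left 1 to (1,1) — 8 moves in all.
Check: order respected (1 at step 2, 2 at step 3, 3 at step 4, 4 at step 7); 8 moves as required.

(4,2) - (3,3) - (2,2) - (2,1) - (3,1) - (3,2) - (2,3) - (1,2) - (1,1)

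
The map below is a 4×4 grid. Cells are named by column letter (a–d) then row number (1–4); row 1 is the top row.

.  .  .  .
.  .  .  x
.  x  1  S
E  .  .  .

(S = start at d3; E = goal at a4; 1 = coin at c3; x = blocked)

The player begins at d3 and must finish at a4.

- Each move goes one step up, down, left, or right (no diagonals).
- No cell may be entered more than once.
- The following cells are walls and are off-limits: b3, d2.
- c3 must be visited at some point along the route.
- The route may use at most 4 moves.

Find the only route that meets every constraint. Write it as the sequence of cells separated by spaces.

Any route must reach c3 and still end at a4 within 4 moves, so the order of the required stops is forced.
Route from d3: left 1 to c3, down 1 to c4, left 2 to a4 — 4 moves in all.
Check: all required cells visited; 4 ≤ 4 moves.

d3 c3 c4 b4 a4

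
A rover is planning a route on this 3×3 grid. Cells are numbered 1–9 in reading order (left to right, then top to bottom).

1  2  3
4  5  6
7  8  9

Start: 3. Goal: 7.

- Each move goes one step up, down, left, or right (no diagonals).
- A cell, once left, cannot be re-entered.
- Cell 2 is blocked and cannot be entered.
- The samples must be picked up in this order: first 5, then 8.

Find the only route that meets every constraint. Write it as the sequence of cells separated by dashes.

3 - 6 - 5 - 8 - 7

The waypoints must appear in the order 5, 8, with no cell reused.
Route from 3: down to 6, left to 5, down to 8, left to 7 — 4 moves in all.
Check: order respected (5 at step 2, 8 at step 3).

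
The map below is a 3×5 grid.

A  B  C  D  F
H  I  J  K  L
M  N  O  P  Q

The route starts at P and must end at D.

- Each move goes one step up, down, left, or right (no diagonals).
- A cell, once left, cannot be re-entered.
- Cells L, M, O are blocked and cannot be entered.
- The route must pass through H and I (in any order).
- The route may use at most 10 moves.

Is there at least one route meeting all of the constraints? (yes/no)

One route that works: P → K → J → I → H → A → B → C → D.

yes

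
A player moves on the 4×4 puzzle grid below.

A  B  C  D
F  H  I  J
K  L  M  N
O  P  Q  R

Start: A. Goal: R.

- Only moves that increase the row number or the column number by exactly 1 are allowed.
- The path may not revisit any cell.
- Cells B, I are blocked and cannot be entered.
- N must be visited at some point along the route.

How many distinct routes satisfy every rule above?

A right/down-only route from A to R makes exactly 3 down-moves and 3 right-moves in some order.
With no other constraints that would be C(6,3) = 20 routes.
Split at N and multiply the segment counts (each segment already excludes blocked cells): A→N: 2; N→R: 1; product = 2.
That gives 2 routes.

2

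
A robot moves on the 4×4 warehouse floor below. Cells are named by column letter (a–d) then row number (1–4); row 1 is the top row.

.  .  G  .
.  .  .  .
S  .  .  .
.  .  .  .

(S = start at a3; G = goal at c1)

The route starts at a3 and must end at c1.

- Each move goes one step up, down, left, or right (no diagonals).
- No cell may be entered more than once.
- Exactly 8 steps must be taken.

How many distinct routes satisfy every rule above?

Need simple routes of exactly 8 moves from a3 to c1 (Manhattan distance 4, so 2 moves are spent on a detour and 2 undoing it).
Branch systematically from the start, pruning whenever the remaining move budget drops below the Manhattan distance to c1 or differs from it in parity. Grouping the completions by first move — via a2: 7; via a4: 15; via b3: 12 — and summing: 7 + 15 + 12 = 34.
That gives 34 routes.

34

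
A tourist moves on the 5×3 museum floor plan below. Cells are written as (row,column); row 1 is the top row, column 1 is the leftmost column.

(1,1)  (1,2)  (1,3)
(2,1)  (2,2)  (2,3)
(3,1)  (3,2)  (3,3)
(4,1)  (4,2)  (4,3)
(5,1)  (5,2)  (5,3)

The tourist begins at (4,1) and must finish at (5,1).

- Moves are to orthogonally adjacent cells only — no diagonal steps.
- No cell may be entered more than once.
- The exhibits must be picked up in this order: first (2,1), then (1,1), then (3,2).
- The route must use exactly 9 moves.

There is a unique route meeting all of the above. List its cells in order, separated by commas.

The waypoints must appear in the order (2,1), (1,1), (3,2), with no cell reused.
Route from (4,1): up 3 to (1,1), right 1 to (1,2), down 4 to (5,2), left 1 to (5,1) — 9 moves in all.
Check: order respected ((2,1) at step 2, (1,1) at step 3, (3,2) at step 6); 9 moves as required.

(4,1), (3,1), (2,1), (1,1), (1,2), (2,2), (3,2), (4,2), (5,2), (5,1)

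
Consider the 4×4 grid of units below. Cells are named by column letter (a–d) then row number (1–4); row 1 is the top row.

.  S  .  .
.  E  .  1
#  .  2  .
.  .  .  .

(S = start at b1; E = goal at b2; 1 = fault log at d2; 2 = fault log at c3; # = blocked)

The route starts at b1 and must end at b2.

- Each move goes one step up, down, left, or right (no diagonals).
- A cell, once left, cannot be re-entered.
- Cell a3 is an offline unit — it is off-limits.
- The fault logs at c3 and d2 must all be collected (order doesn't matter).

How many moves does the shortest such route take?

Any route passes through c3 and d2 in some order between b1 and b2. Summing Manhattan distances along each leg and taking the cheapest ordering (b1 → d2 → c3 → b2) gives a lower bound of 3 + 2 + 2 = 7 moves.
A route of 7 moves achieves this: b1 → c1 → c2 → d2 → d3 → c3 → b3 → b2.
Since 7 matches the lower bound, it is optimal.

7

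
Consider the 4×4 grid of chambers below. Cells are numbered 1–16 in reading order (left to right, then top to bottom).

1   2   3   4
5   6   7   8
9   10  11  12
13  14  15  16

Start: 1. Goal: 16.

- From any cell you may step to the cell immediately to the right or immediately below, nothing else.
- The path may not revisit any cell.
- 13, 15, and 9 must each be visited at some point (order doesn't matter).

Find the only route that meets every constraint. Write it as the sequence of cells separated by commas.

Moves only go right or down, so the column and row indices never decrease.
Route from 1: down 3 to 13, right 3 to 16 — 6 moves in all.
Check: all required cells visited.

1, 5, 9, 13, 14, 15, 16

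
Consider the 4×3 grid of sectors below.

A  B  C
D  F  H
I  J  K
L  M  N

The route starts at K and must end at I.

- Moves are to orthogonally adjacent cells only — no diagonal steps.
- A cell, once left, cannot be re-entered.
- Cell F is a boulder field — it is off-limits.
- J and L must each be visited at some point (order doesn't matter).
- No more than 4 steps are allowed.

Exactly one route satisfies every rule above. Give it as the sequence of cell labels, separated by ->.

The 4-move cap with required stops at J, L leaves no slack for detours.
Route from K: left 1 to J, down 1 to M, left 1 to L, up 1 to I — 4 moves in all.
Check: all required cells visited; 4 ≤ 4 moves.

K -> J -> M -> L -> I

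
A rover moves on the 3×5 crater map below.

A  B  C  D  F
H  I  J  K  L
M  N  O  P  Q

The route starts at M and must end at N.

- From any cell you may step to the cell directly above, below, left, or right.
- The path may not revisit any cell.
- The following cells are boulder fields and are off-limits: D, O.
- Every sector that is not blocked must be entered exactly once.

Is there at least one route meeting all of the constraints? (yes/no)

Cell F has only one open neighbour but is neither the start nor the goal, so a Hamiltonian route would have to both enter and leave it through the same neighbour — impossible without revisiting.

no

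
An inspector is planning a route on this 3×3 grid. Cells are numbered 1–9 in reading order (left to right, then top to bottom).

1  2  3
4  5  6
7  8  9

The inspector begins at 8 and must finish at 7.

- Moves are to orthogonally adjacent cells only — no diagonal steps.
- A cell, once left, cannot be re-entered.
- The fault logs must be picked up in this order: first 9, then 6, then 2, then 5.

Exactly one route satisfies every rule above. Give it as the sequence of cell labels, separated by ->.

8 -> 9 -> 6 -> 3 -> 2 -> 5 -> 4 -> 7

The waypoints must appear in the order 9, 6, 2, 5, with no cell reused.
Route from 8: right to 9, 2× up (reaching 3), left to 2, down to 5, left to 4, down to 7 — 7 moves in all.
Check: order respected (9 at step 1, 6 at step 2, 2 at step 4, 5 at step 5).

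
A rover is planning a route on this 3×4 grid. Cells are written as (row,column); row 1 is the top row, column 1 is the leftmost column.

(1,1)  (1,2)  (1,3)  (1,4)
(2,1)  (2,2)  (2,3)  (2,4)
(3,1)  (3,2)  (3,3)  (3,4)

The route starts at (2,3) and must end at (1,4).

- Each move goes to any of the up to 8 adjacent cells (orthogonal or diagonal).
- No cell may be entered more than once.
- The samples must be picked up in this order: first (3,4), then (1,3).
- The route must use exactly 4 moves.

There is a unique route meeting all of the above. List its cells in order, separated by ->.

(2,3) -> (3,4) -> (2,4) -> (1,3) -> (1,4)

The waypoints must appear in the order (3,4), (1,3), with no cell reused.
Route from (2,3): down-right to (3,4), up to (2,4), up-left to (1,3), right to (1,4) — 4 moves in all.
Check: order respected ((3,4) at step 1, (1,3) at step 3); 4 moves as required.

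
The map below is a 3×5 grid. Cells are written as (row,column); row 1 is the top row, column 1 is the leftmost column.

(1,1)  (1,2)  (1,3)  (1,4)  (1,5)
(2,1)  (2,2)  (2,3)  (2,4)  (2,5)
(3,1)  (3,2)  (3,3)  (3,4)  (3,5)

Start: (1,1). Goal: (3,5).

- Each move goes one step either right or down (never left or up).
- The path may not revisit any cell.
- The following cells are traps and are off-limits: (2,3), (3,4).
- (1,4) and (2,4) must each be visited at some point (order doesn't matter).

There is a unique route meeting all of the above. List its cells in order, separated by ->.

Moves only go right or down, so the column and row indices never decrease.
Route from (1,1): 3× right (reaching (1,4)), down to (2,4), right to (2,5), down to (3,5) — 6 moves in all.
Check: all required cells visited.

(1,1) -> (1,2) -> (1,3) -> (1,4) -> (2,4) -> (2,5) -> (3,5)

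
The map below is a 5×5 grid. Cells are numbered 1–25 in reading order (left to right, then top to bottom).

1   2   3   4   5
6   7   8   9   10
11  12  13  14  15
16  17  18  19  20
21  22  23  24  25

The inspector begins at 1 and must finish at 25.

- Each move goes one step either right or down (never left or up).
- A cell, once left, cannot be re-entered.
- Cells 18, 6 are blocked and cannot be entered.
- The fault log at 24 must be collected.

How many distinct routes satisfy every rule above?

7

A right/down-only route from 1 to 25 makes exactly 4 down-moves and 4 right-moves in some order.
With no other constraints that would be C(8,4) = 70 routes.
Split at 24 and multiply the segment counts (each segment already excludes blocked cells): 1→24: 7; 24→25: 1; product = 7.
That gives 7 routes.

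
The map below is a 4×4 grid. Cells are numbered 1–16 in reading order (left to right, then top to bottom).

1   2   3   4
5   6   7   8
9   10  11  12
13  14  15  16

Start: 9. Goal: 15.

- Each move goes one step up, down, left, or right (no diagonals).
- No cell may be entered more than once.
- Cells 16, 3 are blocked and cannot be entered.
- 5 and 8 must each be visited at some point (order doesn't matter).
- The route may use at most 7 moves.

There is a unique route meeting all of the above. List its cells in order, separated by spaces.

The 7-move cap with required stops at 5, 8 leaves no slack for detours.
Route from 9: up to 5, 3× right (reaching 8), down to 12, left to 11, down to 15 — 7 moves in all.
Check: all required cells visited; 7 ≤ 7 moves.

9 5 6 7 8 12 11 15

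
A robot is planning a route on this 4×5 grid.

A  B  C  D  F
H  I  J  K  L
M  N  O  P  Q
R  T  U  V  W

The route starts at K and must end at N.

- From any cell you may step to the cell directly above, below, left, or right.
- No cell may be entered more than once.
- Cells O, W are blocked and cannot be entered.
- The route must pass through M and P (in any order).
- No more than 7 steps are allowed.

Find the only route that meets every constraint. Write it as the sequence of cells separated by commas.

Any route must reach M and P and still end at N within 7 moves, so the order of the required stops is forced.
Route from K: down 2 to V, left 3 to R, up 1 to M, right 1 to N — 7 moves in all.
Check: all required cells visited; 7 ≤ 7 moves.

K, P, V, U, T, R, M, N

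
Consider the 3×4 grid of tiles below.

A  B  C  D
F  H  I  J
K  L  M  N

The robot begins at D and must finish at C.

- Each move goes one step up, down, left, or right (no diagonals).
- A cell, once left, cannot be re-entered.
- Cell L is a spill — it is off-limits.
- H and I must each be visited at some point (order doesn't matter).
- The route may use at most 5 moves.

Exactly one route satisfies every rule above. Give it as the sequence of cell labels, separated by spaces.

D J I H B C

The 5-move cap with required stops at H, I leaves no slack for detours.
Route from D: down 1 to J, left 2 to H, up 1 to B, right 1 to C — 5 moves in all.
Check: all required cells visited; 5 ≤ 5 moves.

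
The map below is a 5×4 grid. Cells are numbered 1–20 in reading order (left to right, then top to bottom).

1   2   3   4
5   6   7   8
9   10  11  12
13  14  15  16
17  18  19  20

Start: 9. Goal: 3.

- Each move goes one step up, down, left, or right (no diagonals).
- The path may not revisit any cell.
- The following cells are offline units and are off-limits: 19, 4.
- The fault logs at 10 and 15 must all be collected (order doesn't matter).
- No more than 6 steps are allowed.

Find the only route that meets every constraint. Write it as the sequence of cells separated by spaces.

9 10 14 15 11 7 3

The budget equals the shortest possible length, so every move has to be on a shortest route through the required cells.
Route from 9: right 1 to 10, down 1 to 14, right 1 to 15, up 3 to 3 — 6 moves in all.
Check: all required cells visited; 6 ≤ 6 moves.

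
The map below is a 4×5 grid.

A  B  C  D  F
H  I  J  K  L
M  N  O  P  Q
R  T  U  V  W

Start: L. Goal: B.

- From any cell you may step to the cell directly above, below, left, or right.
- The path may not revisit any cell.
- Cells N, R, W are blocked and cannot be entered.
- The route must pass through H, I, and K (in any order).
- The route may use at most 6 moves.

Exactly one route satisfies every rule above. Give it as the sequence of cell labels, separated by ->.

Any route must reach H, I, and K and still end at B within 6 moves, so the order of the required stops is forced.
Route from L: 4× left (reaching H), up to A, right to B — 6 moves in all.
Check: all required cells visited; 6 ≤ 6 moves.

L -> K -> J -> I -> H -> A -> B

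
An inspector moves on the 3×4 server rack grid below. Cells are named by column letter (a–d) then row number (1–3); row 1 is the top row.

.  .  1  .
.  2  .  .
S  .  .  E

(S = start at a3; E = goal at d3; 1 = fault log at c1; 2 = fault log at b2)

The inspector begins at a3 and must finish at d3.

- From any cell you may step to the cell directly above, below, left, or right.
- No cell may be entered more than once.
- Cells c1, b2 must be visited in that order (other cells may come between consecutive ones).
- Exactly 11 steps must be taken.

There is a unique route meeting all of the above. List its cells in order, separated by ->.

The waypoints must appear in the order c1, b2, with no cell reused.
Route from a3: 2× up (reaching a1), 3× right (reaching d1), down to d2, 2× left (reaching b2), down to b3, 2× right (reaching d3) — 11 moves in all.
Check: order respected (1 at step 4, 2 at step 8); 11 moves as required.

a3 -> a2 -> a1 -> b1 -> c1 -> d1 -> d2 -> c2 -> b2 -> b3 -> c3 -> d3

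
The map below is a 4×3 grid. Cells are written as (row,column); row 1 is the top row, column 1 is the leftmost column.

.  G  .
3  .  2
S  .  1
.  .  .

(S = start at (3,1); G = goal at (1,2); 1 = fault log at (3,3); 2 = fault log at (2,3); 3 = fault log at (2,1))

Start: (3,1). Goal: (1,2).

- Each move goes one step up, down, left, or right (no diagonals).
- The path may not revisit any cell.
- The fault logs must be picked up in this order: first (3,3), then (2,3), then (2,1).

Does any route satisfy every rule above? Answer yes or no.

yes

One route that works: (3,1) → (3,2) → (3,3) → (2,3) → (2,2) → (2,1) → (1,1) → (1,2).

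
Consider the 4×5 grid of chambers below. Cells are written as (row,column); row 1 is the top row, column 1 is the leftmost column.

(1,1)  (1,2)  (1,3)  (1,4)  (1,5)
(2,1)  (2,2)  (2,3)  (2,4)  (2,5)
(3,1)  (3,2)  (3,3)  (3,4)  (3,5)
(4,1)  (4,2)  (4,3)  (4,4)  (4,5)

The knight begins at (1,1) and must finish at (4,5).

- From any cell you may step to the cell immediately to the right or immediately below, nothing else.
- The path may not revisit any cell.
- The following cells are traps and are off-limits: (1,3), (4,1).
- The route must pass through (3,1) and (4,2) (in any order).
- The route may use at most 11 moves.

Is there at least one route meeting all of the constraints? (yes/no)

yes

One route that works: (1,1) → (2,1) → (3,1) → (3,2) → (4,2) → (4,3) → (4,4) → (4,5).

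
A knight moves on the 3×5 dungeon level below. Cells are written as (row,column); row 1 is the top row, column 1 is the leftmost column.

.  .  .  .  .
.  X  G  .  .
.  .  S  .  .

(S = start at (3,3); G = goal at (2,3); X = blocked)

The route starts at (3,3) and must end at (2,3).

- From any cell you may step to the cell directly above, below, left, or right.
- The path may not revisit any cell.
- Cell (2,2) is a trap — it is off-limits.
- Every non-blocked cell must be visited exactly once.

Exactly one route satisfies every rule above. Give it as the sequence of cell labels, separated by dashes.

(3,3) - (3,2) - (3,1) - (2,1) - (1,1) - (1,2) - (1,3) - (1,4) - (1,5) - (2,5) - (3,5) - (3,4) - (2,4) - (2,3)

Need to visit all 14 open cells exactly once, starting at (3,3) and ending at (2,3).
Cell (1,1) has only two open neighbours ((2,1) and (1,2)), so the path must pass straight through it: one of those is the cell it's entered from and the other is where it exits.
Route from (3,3): 2× left (reaching (3,1)), 2× up (reaching (1,1)), 4× right (reaching (1,5)), 2× down (reaching (3,5)), left to (3,4), up to (2,4), left to (2,3) — 13 moves in all.
Check: all 14 open cells covered.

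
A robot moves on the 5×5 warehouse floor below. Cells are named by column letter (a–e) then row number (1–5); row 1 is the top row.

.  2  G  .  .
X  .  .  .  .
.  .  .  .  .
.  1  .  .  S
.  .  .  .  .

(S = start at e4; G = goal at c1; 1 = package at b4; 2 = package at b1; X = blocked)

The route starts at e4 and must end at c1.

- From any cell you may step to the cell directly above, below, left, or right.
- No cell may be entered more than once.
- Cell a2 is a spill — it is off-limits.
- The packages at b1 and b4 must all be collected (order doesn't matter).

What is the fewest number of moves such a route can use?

7

Any route passes through b1 and b4 in some order between e4 and c1. Summing Manhattan distances along each leg and taking the cheapest ordering (e4 → b4 → b1 → c1) gives a lower bound of 3 + 3 + 1 = 7 moves.
A route of 7 moves achieves this: e4 → d4 → c4 → b4 → b3 → b2 → b1 → c1.
Since 7 matches the lower bound, it is optimal.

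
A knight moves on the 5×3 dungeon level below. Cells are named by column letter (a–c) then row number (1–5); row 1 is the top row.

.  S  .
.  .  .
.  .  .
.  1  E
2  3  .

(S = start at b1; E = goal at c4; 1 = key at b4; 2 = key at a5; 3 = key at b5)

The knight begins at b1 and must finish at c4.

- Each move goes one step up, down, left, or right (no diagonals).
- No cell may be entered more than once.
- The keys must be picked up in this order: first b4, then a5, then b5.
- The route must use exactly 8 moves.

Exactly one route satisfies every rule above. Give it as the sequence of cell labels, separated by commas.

The waypoints must appear in the order b4, a5, b5, with no cell reused.
Route from b1: down 3 to b4, left 1 to a4, down 1 to a5, right 2 to c5, up 1 to c4 — 8 moves in all.
Check: order respected (1 at step 3, 2 at step 5, 3 at step 6); 8 moves as required.

b1, b2, b3, b4, a4, a5, b5, c5, c4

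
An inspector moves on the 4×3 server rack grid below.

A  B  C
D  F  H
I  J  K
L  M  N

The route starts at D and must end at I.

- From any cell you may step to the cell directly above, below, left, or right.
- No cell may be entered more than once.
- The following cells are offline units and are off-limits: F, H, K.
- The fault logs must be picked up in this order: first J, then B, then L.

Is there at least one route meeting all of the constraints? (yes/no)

no

Every way from D to J runs through I — but I is where the route must end, so it would be entered once on the way to J and again at the finish.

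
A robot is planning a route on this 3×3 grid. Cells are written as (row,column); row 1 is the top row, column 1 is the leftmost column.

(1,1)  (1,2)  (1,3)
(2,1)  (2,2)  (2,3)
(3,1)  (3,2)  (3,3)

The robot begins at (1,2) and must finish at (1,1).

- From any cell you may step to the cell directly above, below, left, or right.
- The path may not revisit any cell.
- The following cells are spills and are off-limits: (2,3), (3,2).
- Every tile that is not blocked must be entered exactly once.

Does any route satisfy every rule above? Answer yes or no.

no

Cell (1,3) has only one open neighbour but is neither the start nor the goal, so a Hamiltonian route would have to both enter and leave it through the same neighbour — impossible without revisiting.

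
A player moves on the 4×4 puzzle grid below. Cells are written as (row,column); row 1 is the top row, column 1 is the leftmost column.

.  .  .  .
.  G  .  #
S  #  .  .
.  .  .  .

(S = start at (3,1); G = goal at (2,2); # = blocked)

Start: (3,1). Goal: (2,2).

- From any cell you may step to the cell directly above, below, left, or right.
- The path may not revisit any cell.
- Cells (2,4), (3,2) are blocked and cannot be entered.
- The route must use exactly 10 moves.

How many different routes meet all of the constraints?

Need simple routes of exactly 10 moves from (3,1) to (2,2) (Manhattan distance 2, so 4 moves are spent on a detour and 4 undoing it).
Enumerating: (3,1) (4,1) (4,2) (4,3) (3,3) (2,3) (1,3) (1,2) (1,1) (2,1) (2,2) | (3,1) (4,1) (4,2) (4,3) (4,4) (3,4) (3,3) (2,3) (1,3) (1,2) (2,2).
That gives 2 routes.

2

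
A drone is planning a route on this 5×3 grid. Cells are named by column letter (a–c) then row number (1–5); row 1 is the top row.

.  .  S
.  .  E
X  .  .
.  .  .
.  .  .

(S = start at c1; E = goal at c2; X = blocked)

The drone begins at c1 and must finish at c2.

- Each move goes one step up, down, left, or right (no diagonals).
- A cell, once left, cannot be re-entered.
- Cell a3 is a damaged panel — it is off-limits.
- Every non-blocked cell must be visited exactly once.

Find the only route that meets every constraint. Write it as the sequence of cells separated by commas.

c1, b1, a1, a2, b2, b3, b4, a4, a5, b5, c5, c4, c3, c2

Need to visit all 14 open cells exactly once, starting at c1 and ending at c2.
Cell a1 has only two open neighbours (a2 and b1), so the path must pass straight through it: one of those is the cell it's entered from and the other is where it exits.
Route from c1: left 2 to a1, down 1 to a2, right 1 to b2, down 2 to b4, left 1 to a4, down 1 to a5, right 2 to c5, up 3 to c2 — 13 moves in all.
Check: all 14 open cells covered.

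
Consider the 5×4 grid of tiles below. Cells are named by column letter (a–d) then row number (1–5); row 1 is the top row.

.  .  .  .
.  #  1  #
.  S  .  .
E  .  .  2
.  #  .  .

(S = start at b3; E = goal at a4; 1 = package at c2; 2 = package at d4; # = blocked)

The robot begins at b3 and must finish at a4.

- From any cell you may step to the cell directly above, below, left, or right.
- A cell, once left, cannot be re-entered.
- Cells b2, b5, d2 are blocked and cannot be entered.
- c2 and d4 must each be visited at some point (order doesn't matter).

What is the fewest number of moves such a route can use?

Any route passes through c2 and d4 in some order between b3 and a4. Summing Manhattan distances along each leg and taking the cheapest ordering (b3 → c2 → d4 → a4) gives a lower bound of 2 + 3 + 3 = 8 moves.
The shortest route satisfying every rule uses 12 moves: b3 → b4 → c4 → d4 → d3 → c3 → c2 → c1 → b1 → a1 → a2 → a3 → a4.
The bound of 8 isn't tight here; checking systematically, no route of length 8 through 11 satisfies every constraint (on a 4-connected grid the length of any start-to-goal walk has the same parity as the Manhattan bound, so only lengths 8, 10, 12, … need checking), so 12 is the minimum.

12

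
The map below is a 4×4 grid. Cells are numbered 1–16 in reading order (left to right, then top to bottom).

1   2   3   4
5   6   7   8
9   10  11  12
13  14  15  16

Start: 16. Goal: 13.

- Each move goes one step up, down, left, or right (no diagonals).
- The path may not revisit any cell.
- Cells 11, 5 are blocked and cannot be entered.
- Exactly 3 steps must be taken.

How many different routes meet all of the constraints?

Need simple routes of exactly 3 moves from 16 to 13 (Manhattan distance 3, so 0 moves are spent on a detour and 0 undoing it).
Enumerating: 16 15 14 13.
That gives 1 route.

1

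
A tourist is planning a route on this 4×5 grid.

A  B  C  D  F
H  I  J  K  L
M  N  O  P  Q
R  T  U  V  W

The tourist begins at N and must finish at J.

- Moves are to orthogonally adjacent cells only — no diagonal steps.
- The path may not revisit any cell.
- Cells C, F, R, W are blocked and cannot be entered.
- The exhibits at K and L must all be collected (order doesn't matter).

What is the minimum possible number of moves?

Any route passes through K and L in some order between N and J. Summing Manhattan distances along each leg and taking the cheapest ordering (N → L → K → J) gives a lower bound of 4 + 1 + 1 = 6 moves.
A route of 6 moves achieves this: N → O → P → Q → L → K → J.
Since 6 matches the lower bound, it is optimal.

6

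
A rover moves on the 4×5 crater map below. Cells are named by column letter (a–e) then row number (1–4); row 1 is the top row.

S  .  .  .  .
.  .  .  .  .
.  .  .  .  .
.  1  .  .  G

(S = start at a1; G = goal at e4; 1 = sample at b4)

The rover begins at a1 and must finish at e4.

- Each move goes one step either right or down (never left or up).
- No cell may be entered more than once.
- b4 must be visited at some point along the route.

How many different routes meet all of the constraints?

A right/down-only route from a1 to e4 makes exactly 3 down-moves and 4 right-moves in some order.
With no other constraints that would be C(7,3) = 35 routes.
Split at b4 and multiply the segment counts: a1→b4: 4; b4→e4: 1; product = 4.
That gives 4 routes.

4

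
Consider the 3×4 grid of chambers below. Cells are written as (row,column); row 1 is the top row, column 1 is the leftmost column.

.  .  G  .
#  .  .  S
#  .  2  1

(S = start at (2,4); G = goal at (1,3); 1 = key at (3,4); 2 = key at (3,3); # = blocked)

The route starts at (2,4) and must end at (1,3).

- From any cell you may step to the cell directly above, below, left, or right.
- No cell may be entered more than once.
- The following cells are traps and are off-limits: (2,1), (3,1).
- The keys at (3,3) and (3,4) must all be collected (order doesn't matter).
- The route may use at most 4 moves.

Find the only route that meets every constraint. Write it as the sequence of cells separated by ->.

The budget equals the shortest possible length, so every move has to be on a shortest route through the required cells.
Route from (2,4): down 1 to (3,4), left 1 to (3,3), up 2 to (1,3) — 4 moves in all.
Check: all required cells visited; 4 ≤ 4 moves.

(2,4) -> (3,4) -> (3,3) -> (2,3) -> (1,3)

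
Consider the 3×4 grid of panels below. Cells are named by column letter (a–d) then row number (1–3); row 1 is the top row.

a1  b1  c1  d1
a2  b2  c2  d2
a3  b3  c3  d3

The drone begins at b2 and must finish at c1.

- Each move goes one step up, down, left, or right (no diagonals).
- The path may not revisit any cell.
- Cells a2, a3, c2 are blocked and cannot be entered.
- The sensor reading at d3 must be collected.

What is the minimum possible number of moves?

6

Any route passes through d3 somewhere between b2 and c1. Summing Manhattan distances along the two legs (b2 → d3 → c1) gives a lower bound of 3 + 3 = 6 moves.
A route of 6 moves achieves this: b2 → b3 → c3 → d3 → d2 → d1 → c1.
Since 6 matches the lower bound, it is optimal.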